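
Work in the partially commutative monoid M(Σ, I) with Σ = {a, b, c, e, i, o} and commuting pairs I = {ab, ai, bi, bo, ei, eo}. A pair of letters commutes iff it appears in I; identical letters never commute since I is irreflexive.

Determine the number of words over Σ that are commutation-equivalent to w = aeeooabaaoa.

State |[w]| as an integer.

#0=a has no predecessor
#1=e depends on [0:a]
#2=e depends on [1:e]
#3=o depends on [0:a]
#4=o depends on [3:o]
#5=a depends on [2:e, 4:o]
#6=b depends on [2:e]
#7=a depends on [5:a]
#8=a depends on [7:a]
#9=o depends on [8:a]
#10=a depends on [9:o]
sources: [0:a]
N(rest) = Σ N(rest − s) over sources s of rest; N(one piece) = 1:
  size 1 → [6]=1  [10]=1
  size 2 → [6,10]=2  [9,10]=1
  size 3 → [6,9,10]=3  [8,9,10]=1
  size 4 → [6,8,9,10]=4  [7,8,9,10]=1
  size 5 → [5,7,8,9,10]=1  [6,7,8,9,10]=5
  size 6 → [4,5,7,8,9,10]=1  [5,6,7,8,9,10]=6
  size 7 → [2,5,6,7,8,9,10]=6  [3,4,5,7,8,9,10]=1  [4,5,6,7,8,9,10]=7
  size 8 → [1,2,5,6,7,8,9,10]=6  [2,4,5,6,7,8,9,10]=13  [3,4,5,6,7,8,9,10]=8
  size 9 → [1,2,4,5,6,7,8,9,10]=19  [2,3,4,5,6,7,8,9,10]=21
  first=0(a) contributes 40

40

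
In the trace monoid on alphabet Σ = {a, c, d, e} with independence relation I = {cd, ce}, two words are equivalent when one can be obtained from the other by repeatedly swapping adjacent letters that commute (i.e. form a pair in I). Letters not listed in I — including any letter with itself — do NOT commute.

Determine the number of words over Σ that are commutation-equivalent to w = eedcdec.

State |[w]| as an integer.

piece 0:e — minimal
piece 1:e rests on {0:e}
piece 2:d rests on {1:e}
piece 3:c — minimal
piece 4:d rests on {2:d}
piece 5:e rests on {4:d}
piece 6:c rests on {3:c}
minimal pieces: {0:e, 3:c}
ways to finish when only these pieces remain (= sum over removing one remaining piece with nothing left below it):
  1 left: {5}→1  {6}→1
  2 left: {3,6}→1  {4,5}→1  {5,6}→2
  3 left: {2,4,5}→1  {3,5,6}→3  {4,5,6}→3
  4 left: {1,2,4,5}→1  {2,4,5,6}→4  {3,4,5,6}→6
  5 left: {0,1,2,4,5}→1  {1,2,4,5,6}→5  {2,3,4,5,6}→10
  placing 0:e first → 15 extensions
  placing 3:c first → 6 extensions
total linear extensions = 21

21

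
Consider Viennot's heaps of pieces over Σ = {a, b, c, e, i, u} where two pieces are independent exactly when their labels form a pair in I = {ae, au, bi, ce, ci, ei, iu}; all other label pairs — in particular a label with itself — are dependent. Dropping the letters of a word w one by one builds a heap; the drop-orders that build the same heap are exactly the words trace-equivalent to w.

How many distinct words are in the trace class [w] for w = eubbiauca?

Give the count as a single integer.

11

piece 0:e — minimal
piece 1:u rests on {0:e}
piece 2:b rests on {1:u}
piece 3:b rests on {2:b}
piece 4:i — minimal
piece 5:a rests on {3:b, 4:i}
piece 6:u rests on {3:b}
piece 7:c rests on {5:a, 6:u}
piece 8:a rests on {7:c}
minimal pieces: {0:e, 4:i}
ways to finish when only these pieces remain (= sum over removing one remaining piece with nothing left below it):
  1 left: {8}→1
  2 left: {7,8}→1
  3 left: {5,7,8}→1  {6,7,8}→1
  4 left: {4,5,7,8}→1  {5,6,7,8}→2
  5 left: {3,5,6,7,8}→2  {4,5,6,7,8}→3
  6 left: {2,3,5,6,7,8}→2  {3,4,5,6,7,8}→5
  7 left: {1,2,3,5,6,7,8}→2  {2,3,4,5,6,7,8}→7
  placing 0:e first → 9 extensions
  placing 4:i first → 2 extensions
total linear extensions = 11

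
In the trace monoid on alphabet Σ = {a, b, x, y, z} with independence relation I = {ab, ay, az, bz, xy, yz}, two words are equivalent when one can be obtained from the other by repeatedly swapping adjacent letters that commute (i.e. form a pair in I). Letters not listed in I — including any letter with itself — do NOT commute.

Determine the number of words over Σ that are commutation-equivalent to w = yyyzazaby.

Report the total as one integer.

756

piece 0:y — minimal
piece 1:y rests on {0:y}
piece 2:y rests on {1:y}
piece 3:z — minimal
piece 4:a — minimal
piece 5:z rests on {3:z}
piece 6:a rests on {4:a}
piece 7:b rests on {2:y}
piece 8:y rests on {7:b}
minimal pieces: {0:y, 3:z, 4:a}
ways to finish when only these pieces remain (= sum over removing one remaining piece with nothing left below it):
  1 left: {5}→1  {6}→1  {8}→1
  2 left: {3,5}→1  {4,6}→1  {5,6}→2  {5,8}→2  {6,8}→2  {7,8}→1
  3 left: {2,7,8}→1  {3,5,6}→3  {3,5,8}→3  {4,5,6}→3  {4,6,8}→3  {5,6,8}→6  {5,7,8}→3  {6,7,8}→3
  4 left: {1,2,7,8}→1  {2,5,7,8}→4  {2,6,7,8}→4  {3,4,5,6}→6  {3,5,6,8}→12  {3,5,7,8}→6  {4,5,6,8}→12  {4,6,7,8}→6  {5,6,7,8}→12
  5 left: {0,1,2,7,8}→1  {1,2,5,7,8}→5  {1,2,6,7,8}→5  {2,3,5,7,8}→10  {2,4,6,7,8}→10  {2,5,6,7,8}→20  {3,4,5,6,8}→30  {3,5,6,7,8}→30  {4,5,6,7,8}→30
  6 left: {0,1,2,5,7,8}→6  {0,1,2,6,7,8}→6  {1,2,3,5,7,8}→15  {1,2,4,6,7,8}→15  {1,2,5,6,7,8}→30  {2,3,5,6,7,8}→60  {2,4,5,6,7,8}→60  {3,4,5,6,7,8}→90
  7 left: {0,1,2,3,5,7,8}→21  {0,1,2,4,6,7,8}→21  {0,1,2,5,6,7,8}→42  {1,2,3,5,6,7,8}→105  {1,2,4,5,6,7,8}→105  {2,3,4,5,6,7,8}→210
  placing 0:y first → 420 extensions
  placing 3:z first → 168 extensions
  placing 4:a first → 168 extensions
total linear extensions = 756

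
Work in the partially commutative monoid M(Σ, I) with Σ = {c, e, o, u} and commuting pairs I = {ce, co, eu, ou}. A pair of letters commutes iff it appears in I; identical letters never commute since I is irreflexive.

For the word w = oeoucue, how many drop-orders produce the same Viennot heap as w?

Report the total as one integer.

#0=o has no predecessor
#1=e depends on [0:o]
#2=o depends on [1:e]
#3=u has no predecessor
#4=c depends on [3:u]
#5=u depends on [4:c]
#6=e depends on [2:o]
sources: [0:o, 3:u]
N(rest) = Σ N(rest − s) over sources s of rest; N(one piece) = 1:
  size 1 → [5]=1  [6]=1
  size 2 → [2,6]=1  [4,5]=1  [5,6]=2
  size 3 → [1,2,6]=1  [2,5,6]=3  [3,4,5]=1  [4,5,6]=3
  size 4 → [0,1,2,6]=1  [1,2,5,6]=4  [2,4,5,6]=6  [3,4,5,6]=4
  size 5 → [0,1,2,5,6]=5  [1,2,4,5,6]=10  [2,3,4,5,6]=10
  first=0(o) contributes 20
  first=3(u) contributes 15
|[w]| = 35

35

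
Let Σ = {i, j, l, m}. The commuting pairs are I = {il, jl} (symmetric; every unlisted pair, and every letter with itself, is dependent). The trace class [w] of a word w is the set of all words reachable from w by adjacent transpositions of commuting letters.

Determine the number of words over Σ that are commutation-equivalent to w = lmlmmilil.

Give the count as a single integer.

6

0(l) covers ∅
1(m) covers 0:l
2(l) covers 1:m
3(m) covers 2:l
4(m) covers 3:m
5(i) covers 4:m
6(l) covers 4:m
7(i) covers 5:i
8(l) covers 6:l
floor of heap: 0:l
completions by unplaced set U, small U first (add the entries for U minus each lowest piece of U):
  |U|=1: {7}:1  {8}:1
  |U|=2: {5,7}:1  {6,8}:1  {7,8}:2
  |U|=3: {5,7,8}:3  {6,7,8}:3
  |U|=4: {5,6,7,8}:6
  |U|=5: {4,5,6,7,8}:6
  |U|=6: {3,4,5,6,7,8}:6
  |U|=7: {2,3,4,5,6,7,8}:6
  start at 0(l): 6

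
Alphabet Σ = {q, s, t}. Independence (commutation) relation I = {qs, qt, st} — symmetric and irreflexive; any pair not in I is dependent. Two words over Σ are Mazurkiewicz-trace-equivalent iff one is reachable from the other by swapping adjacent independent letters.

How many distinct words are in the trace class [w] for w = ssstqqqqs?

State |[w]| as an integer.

630

piece 0:s — minimal
piece 1:s rests on {0:s}
piece 2:s rests on {1:s}
piece 3:t — minimal
piece 4:q — minimal
piece 5:q rests on {4:q}
piece 6:q rests on {5:q}
piece 7:q rests on {6:q}
piece 8:s rests on {2:s}
minimal pieces: {0:s, 3:t, 4:q}
ways to finish when only these pieces remain (= sum over removing one remaining piece with nothing left below it):
  1 left: {3}→1  {7}→1  {8}→1
  2 left: {2,8}→1  {3,7}→2  {3,8}→2  {6,7}→1  {7,8}→2
  3 left: {1,2,8}→1  {2,3,8}→3  {2,7,8}→3  {3,6,7}→3  {3,7,8}→6  {5,6,7}→1  {6,7,8}→3
  4 left: {0,1,2,8}→1  {1,2,3,8}→4  {1,2,7,8}→4  {2,3,7,8}→12  {2,6,7,8}→6  {3,5,6,7}→4  {3,6,7,8}→12  {4,5,6,7}→1  {5,6,7,8}→4
  5 left: {0,1,2,3,8}→5  {0,1,2,7,8}→5  {1,2,3,7,8}→20  {1,2,6,7,8}→10  {2,3,6,7,8}→30  {2,5,6,7,8}→10  {3,4,5,6,7}→5  {3,5,6,7,8}→20  {4,5,6,7,8}→5
  6 left: {0,1,2,3,7,8}→30  {0,1,2,6,7,8}→15  {1,2,3,6,7,8}→60  {1,2,5,6,7,8}→20  {2,3,5,6,7,8}→60  {2,4,5,6,7,8}→15  {3,4,5,6,7,8}→30
  7 left: {0,1,2,3,6,7,8}→105  {0,1,2,5,6,7,8}→35  {1,2,3,5,6,7,8}→140  {1,2,4,5,6,7,8}→35  {2,3,4,5,6,7,8}→105
  placing 0:s first → 280 extensions
  placing 3:t first → 70 extensions
  placing 4:q first → 280 extensions
total linear extensions = 630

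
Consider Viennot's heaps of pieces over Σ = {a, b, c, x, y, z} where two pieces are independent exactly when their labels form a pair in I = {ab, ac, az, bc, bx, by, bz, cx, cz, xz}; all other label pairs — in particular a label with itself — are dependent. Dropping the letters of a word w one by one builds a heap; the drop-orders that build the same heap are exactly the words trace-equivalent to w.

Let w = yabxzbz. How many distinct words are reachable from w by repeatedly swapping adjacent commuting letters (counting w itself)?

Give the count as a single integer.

126

piece 0:y — minimal
piece 1:a rests on {0:y}
piece 2:b — minimal
piece 3:x rests on {1:a}
piece 4:z rests on {0:y}
piece 5:b rests on {2:b}
piece 6:z rests on {4:z}
minimal pieces: {0:y, 2:b}
ways to finish when only these pieces remain (= sum over removing one remaining piece with nothing left below it):
  1 left: {3}→1  {5}→1  {6}→1
  2 left: {1,3}→1  {2,5}→1  {3,5}→2  {3,6}→2  {4,6}→1  {5,6}→2
  3 left: {1,3,5}→3  {1,3,6}→3  {2,3,5}→3  {2,5,6}→3  {3,4,6}→3  {3,5,6}→6  {4,5,6}→3
  4 left: {1,2,3,5}→6  {1,3,4,6}→6  {1,3,5,6}→12  {2,3,5,6}→12  {2,4,5,6}→6  {3,4,5,6}→12
  5 left: {0,1,3,4,6}→6  {1,2,3,5,6}→30  {1,3,4,5,6}→30  {2,3,4,5,6}→30
  placing 0:y first → 90 extensions
  placing 2:b first → 36 extensions
total linear extensions = 126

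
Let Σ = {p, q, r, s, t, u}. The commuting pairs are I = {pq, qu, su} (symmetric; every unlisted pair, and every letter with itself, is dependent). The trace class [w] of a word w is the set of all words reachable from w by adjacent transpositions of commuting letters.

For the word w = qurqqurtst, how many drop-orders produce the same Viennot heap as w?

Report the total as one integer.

6

0(q) covers ∅
1(u) covers ∅
2(r) covers 0:q, 1:u
3(q) covers 2:r
4(q) covers 3:q
5(u) covers 2:r
6(r) covers 4:q, 5:u
7(t) covers 6:r
8(s) covers 7:t
9(t) covers 8:s
floor of heap: 0:q, 1:u
completions by unplaced set U, small U first (add the entries for U minus each lowest piece of U):
  |U|=1: {9}:1
  |U|=2: {8,9}:1
  |U|=3: {7,8,9}:1
  |U|=4: {6,7,8,9}:1
  |U|=5: {4,6,7,8,9}:1  {5,6,7,8,9}:1
  |U|=6: {3,4,6,7,8,9}:1  {4,5,6,7,8,9}:2
  |U|=7: {3,4,5,6,7,8,9}:3
  |U|=8: {2,3,4,5,6,7,8,9}:3
  start at 0(q): 3
  start at 1(u): 3
sum over floor = 6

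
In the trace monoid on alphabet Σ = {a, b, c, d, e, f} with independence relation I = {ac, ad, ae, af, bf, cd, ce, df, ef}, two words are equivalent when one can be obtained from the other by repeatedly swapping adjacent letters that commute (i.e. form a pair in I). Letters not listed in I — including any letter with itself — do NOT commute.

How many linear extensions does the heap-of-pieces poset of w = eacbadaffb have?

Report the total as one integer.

510

0(e) covers ∅
1(a) covers ∅
2(c) covers ∅
3(b) covers 0:e, 1:a, 2:c
4(a) covers 3:b
5(d) covers 3:b
6(a) covers 4:a
7(f) covers 2:c
8(f) covers 7:f
9(b) covers 5:d, 6:a
floor of heap: 0:e, 1:a, 2:c
completions by unplaced set U, small U first (add the entries for U minus each lowest piece of U):
  |U|=1: {8}:1  {9}:1
  |U|=2: {5,9}:1  {6,9}:1  {7,8}:1  {8,9}:2
  |U|=3: {4,6,9}:1  {5,6,9}:2  {5,8,9}:3  {6,8,9}:3  {7,8,9}:3
  |U|=4: {4,5,6,9}:3  {4,6,8,9}:4  {5,6,8,9}:8  {5,7,8,9}:6  {6,7,8,9}:6
  |U|=5: {3,4,5,6,9}:3  {4,5,6,8,9}:15  {4,6,7,8,9}:10  {5,6,7,8,9}:20
  |U|=6: {0,3,4,5,6,9}:3  {1,3,4,5,6,9}:3  {3,4,5,6,8,9}:18  {4,5,6,7,8,9}:45
  |U|=7: {0,1,3,4,5,6,9}:6  {0,3,4,5,6,8,9}:21  {1,3,4,5,6,8,9}:21  {3,4,5,6,7,8,9}:63
  |U|=8: {0,1,3,4,5,6,8,9}:48  {0,3,4,5,6,7,8,9}:84  {1,3,4,5,6,7,8,9}:84  {2,3,4,5,6,7,8,9}:63
  start at 0(e): 147
  start at 1(a): 147
  start at 2(c): 216
sum over floor = 510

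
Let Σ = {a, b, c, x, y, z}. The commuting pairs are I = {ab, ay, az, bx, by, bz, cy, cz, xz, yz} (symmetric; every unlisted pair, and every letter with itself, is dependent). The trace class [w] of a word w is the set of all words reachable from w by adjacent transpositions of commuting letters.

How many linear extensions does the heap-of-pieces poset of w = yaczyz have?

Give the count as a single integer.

90

piece 0:y — minimal
piece 1:a — minimal
piece 2:c rests on {1:a}
piece 3:z — minimal
piece 4:y rests on {0:y}
piece 5:z rests on {3:z}
minimal pieces: {0:y, 1:a, 3:z}
ways to finish when only these pieces remain (= sum over removing one remaining piece with nothing left below it):
  1 left: {2}→1  {4}→1  {5}→1
  2 left: {0,4}→1  {1,2}→1  {2,4}→2  {2,5}→2  {3,5}→1  {4,5}→2
  3 left: {0,2,4}→3  {0,4,5}→3  {1,2,4}→3  {1,2,5}→3  {2,3,5}→3  {2,4,5}→6  {3,4,5}→3
  4 left: {0,1,2,4}→6  {0,2,4,5}→12  {0,3,4,5}→6  {1,2,3,5}→6  {1,2,4,5}→12  {2,3,4,5}→12
  placing 0:y first → 30 extensions
  placing 1:a first → 30 extensions
  placing 3:z first → 30 extensions
total linear extensions = 90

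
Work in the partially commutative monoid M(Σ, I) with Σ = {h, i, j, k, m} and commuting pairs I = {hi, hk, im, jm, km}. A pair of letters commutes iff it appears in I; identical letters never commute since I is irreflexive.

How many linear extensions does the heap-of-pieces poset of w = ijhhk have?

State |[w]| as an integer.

3

0(i) covers ∅
1(j) covers 0:i
2(h) covers 1:j
3(h) covers 2:h
4(k) covers 1:j
floor of heap: 0:i
completions by unplaced set U, small U first (add the entries for U minus each lowest piece of U):
  |U|=1: {3}:1  {4}:1
  |U|=2: {2,3}:1  {3,4}:2
  |U|=3: {2,3,4}:3
  start at 0(i): 3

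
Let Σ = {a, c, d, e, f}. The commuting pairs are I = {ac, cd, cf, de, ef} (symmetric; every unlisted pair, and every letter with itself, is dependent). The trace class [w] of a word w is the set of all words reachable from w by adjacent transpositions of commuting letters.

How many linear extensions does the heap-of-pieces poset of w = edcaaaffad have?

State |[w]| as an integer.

17

drop 0:e onto floor
drop 1:d onto floor
drop 2:c onto {0:e}
drop 3:a onto {0:e, 1:d}
drop 4:a onto {3:a}
drop 5:a onto {4:a}
drop 6:f onto {5:a}
drop 7:f onto {6:f}
drop 8:a onto {7:f}
drop 9:d onto {8:a}
ground layer = {0:e, 1:d}
drop-orders for the pieces not yet dropped (sum over which currently-grounded one goes next):
  1 to go: {2} 1  {9} 1
  2 to go: {2,9} 2  {8,9} 1
  3 to go: {2,8,9} 3  {7,8,9} 1
  4 to go: {2,7,8,9} 4  {6,7,8,9} 1
  5 to go: {2,6,7,8,9} 5  {5,6,7,8,9} 1
  6 to go: {2,5,6,7,8,9} 6  {4,5,6,7,8,9} 1
  7 to go: {2,4,5,6,7,8,9} 7  {3,4,5,6,7,8,9} 1
  8 to go: {1,3,4,5,6,7,8,9} 1  {2,3,4,5,6,7,8,9} 8
  if 0:e drops first: 9 orders
  if 1:d drops first: 8 orders
heap linearizations: 17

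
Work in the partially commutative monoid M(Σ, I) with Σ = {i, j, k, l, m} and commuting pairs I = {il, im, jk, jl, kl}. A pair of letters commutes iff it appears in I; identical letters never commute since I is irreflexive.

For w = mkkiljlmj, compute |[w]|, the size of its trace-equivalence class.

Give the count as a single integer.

15

#0=m has no predecessor
#1=k depends on [0:m]
#2=k depends on [1:k]
#3=i depends on [2:k]
#4=l depends on [0:m]
#5=j depends on [3:i]
#6=l depends on [4:l]
#7=m depends on [5:j, 6:l]
#8=j depends on [7:m]
sources: [0:m]
N(rest) = Σ N(rest − s) over sources s of rest; N(one piece) = 1:
  size 1 → [8]=1
  size 2 → [7,8]=1
  size 3 → [5,7,8]=1  [6,7,8]=1
  size 4 → [3,5,7,8]=1  [4,6,7,8]=1  [5,6,7,8]=2
  size 5 → [2,3,5,7,8]=1  [3,5,6,7,8]=3  [4,5,6,7,8]=3
  size 6 → [1,2,3,5,7,8]=1  [2,3,5,6,7,8]=4  [3,4,5,6,7,8]=6
  size 7 → [1,2,3,5,6,7,8]=5  [2,3,4,5,6,7,8]=10
  first=0(m) contributes 15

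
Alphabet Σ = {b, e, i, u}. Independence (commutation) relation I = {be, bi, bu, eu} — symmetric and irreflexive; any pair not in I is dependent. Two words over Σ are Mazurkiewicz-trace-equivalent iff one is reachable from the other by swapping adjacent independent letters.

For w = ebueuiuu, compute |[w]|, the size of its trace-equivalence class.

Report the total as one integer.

48

#0=e has no predecessor
#1=b has no predecessor
#2=u has no predecessor
#3=e depends on [0:e]
#4=u depends on [2:u]
#5=i depends on [3:e, 4:u]
#6=u depends on [5:i]
#7=u depends on [6:u]
sources: [0:e, 1:b, 2:u]
N(rest) = Σ N(rest − s) over sources s of rest; N(one piece) = 1:
  size 1 → [1]=1  [7]=1
  size 2 → [1,7]=2  [6,7]=1
  size 3 → [1,6,7]=3  [5,6,7]=1
  size 4 → [1,5,6,7]=4  [3,5,6,7]=1  [4,5,6,7]=1
  size 5 → [0,3,5,6,7]=1  [1,3,5,6,7]=5  [1,4,5,6,7]=5  [2,4,5,6,7]=1  [3,4,5,6,7]=2
  size 6 → [0,1,3,5,6,7]=6  [0,3,4,5,6,7]=3  [1,2,4,5,6,7]=6  [1,3,4,5,6,7]=12  [2,3,4,5,6,7]=3
  first=0(e) contributes 21
  first=1(b) contributes 6
  first=2(u) contributes 21
|[w]| = 48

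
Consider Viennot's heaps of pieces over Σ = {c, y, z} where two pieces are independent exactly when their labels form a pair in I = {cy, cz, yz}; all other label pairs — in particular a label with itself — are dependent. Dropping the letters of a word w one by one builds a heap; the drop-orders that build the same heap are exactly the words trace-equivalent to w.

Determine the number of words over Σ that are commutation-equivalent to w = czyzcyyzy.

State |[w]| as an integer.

1260

piece 0:c — minimal
piece 1:z — minimal
piece 2:y — minimal
piece 3:z rests on {1:z}
piece 4:c rests on {0:c}
piece 5:y rests on {2:y}
piece 6:y rests on {5:y}
piece 7:z rests on {3:z}
piece 8:y rests on {6:y}
minimal pieces: {0:c, 1:z, 2:y}
ways to finish when only these pieces remain (= sum over removing one remaining piece with nothing left below it):
  1 left: {4}→1  {7}→1  {8}→1
  2 left: {0,4}→1  {3,7}→1  {4,7}→2  {4,8}→2  {6,8}→1  {7,8}→2
  3 left: {0,4,7}→3  {0,4,8}→3  {1,3,7}→1  {3,4,7}→3  {3,7,8}→3  {4,6,8}→3  {4,7,8}→6  {5,6,8}→1  {6,7,8}→3
  4 left: {0,3,4,7}→6  {0,4,6,8}→6  {0,4,7,8}→12  {1,3,4,7}→4  {1,3,7,8}→4  {2,5,6,8}→1  {3,4,7,8}→12  {3,6,7,8}→6  {4,5,6,8}→4  {4,6,7,8}→12  {5,6,7,8}→4
  5 left: {0,1,3,4,7}→10  {0,3,4,7,8}→30  {0,4,5,6,8}→10  {0,4,6,7,8}→30  {1,3,4,7,8}→20  {1,3,6,7,8}→10  {2,4,5,6,8}→5  {2,5,6,7,8}→5  {3,4,6,7,8}→30  {3,5,6,7,8}→10  {4,5,6,7,8}→20
  6 left: {0,1,3,4,7,8}→60  {0,2,4,5,6,8}→15  {0,3,4,6,7,8}→90  {0,4,5,6,7,8}→60  {1,3,4,6,7,8}→60  {1,3,5,6,7,8}→20  {2,3,5,6,7,8}→15  {2,4,5,6,7,8}→30  {3,4,5,6,7,8}→60
  7 left: {0,1,3,4,6,7,8}→210  {0,2,4,5,6,7,8}→105  {0,3,4,5,6,7,8}→210  {1,2,3,5,6,7,8}→35  {1,3,4,5,6,7,8}→140  {2,3,4,5,6,7,8}→105
  placing 0:c first → 280 extensions
  placing 1:z first → 420 extensions
  placing 2:y first → 560 extensions
total linear extensions = 1260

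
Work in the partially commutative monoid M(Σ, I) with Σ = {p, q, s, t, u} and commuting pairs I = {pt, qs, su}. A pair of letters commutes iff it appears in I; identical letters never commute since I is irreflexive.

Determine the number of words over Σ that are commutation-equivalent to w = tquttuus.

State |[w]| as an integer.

0(t) covers ∅
1(q) covers 0:t
2(u) covers 1:q
3(t) covers 2:u
4(t) covers 3:t
5(u) covers 4:t
6(u) covers 5:u
7(s) covers 4:t
floor of heap: 0:t
completions by unplaced set U, small U first (add the entries for U minus each lowest piece of U):
  |U|=1: {6}:1  {7}:1
  |U|=2: {5,6}:1  {6,7}:2
  |U|=3: {5,6,7}:3
  |U|=4: {4,5,6,7}:3
  |U|=5: {3,4,5,6,7}:3
  |U|=6: {2,3,4,5,6,7}:3
  start at 0(t): 3

3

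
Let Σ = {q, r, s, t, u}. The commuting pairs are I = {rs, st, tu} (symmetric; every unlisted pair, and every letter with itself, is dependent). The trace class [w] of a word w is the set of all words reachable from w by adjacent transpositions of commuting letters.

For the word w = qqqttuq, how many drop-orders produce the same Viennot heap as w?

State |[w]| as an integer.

piece 0:q — minimal
piece 1:q rests on {0:q}
piece 2:q rests on {1:q}
piece 3:t rests on {2:q}
piece 4:t rests on {3:t}
piece 5:u rests on {2:q}
piece 6:q rests on {4:t, 5:u}
minimal pieces: {0:q}
ways to finish when only these pieces remain (= sum over removing one remaining piece with nothing left below it):
  1 left: {6}→1
  2 left: {4,6}→1  {5,6}→1
  3 left: {3,4,6}→1  {4,5,6}→2
  4 left: {3,4,5,6}→3
  5 left: {2,3,4,5,6}→3
  placing 0:q first → 3 extensions

3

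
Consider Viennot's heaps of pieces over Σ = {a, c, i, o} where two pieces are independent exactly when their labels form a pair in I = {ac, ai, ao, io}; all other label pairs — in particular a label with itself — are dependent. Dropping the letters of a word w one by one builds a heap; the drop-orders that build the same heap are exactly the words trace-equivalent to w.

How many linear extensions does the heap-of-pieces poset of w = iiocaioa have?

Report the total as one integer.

168

piece 0:i — minimal
piece 1:i rests on {0:i}
piece 2:o — minimal
piece 3:c rests on {1:i, 2:o}
piece 4:a — minimal
piece 5:i rests on {3:c}
piece 6:o rests on {3:c}
piece 7:a rests on {4:a}
minimal pieces: {0:i, 2:o, 4:a}
ways to finish when only these pieces remain (= sum over removing one remaining piece with nothing left below it):
  1 left: {5}→1  {6}→1  {7}→1
  2 left: {4,7}→1  {5,6}→2  {5,7}→2  {6,7}→2
  3 left: {3,5,6}→2  {4,5,7}→3  {4,6,7}→3  {5,6,7}→6
  4 left: {1,3,5,6}→2  {2,3,5,6}→2  {3,5,6,7}→8  {4,5,6,7}→12
  5 left: {0,1,3,5,6}→2  {1,2,3,5,6}→4  {1,3,5,6,7}→10  {2,3,5,6,7}→10  {3,4,5,6,7}→20
  6 left: {0,1,2,3,5,6}→6  {0,1,3,5,6,7}→12  {1,2,3,5,6,7}→24  {1,3,4,5,6,7}→30  {2,3,4,5,6,7}→30
  placing 0:i first → 84 extensions
  placing 2:o first → 42 extensions
  placing 4:a first → 42 extensions
total linear extensions = 168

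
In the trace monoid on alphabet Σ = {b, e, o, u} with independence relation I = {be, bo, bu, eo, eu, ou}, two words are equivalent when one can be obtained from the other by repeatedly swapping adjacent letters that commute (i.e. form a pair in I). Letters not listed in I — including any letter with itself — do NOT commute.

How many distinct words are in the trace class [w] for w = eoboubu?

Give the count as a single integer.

#0=e has no predecessor
#1=o has no predecessor
#2=b has no predecessor
#3=o depends on [1:o]
#4=u has no predecessor
#5=b depends on [2:b]
#6=u depends on [4:u]
sources: [0:e, 1:o, 2:b, 4:u]
N(rest) = Σ N(rest − s) over sources s of rest; N(one piece) = 1:
  size 1 → [0]=1  [3]=1  [5]=1  [6]=1
  size 2 → [0,3]=2  [0,5]=2  [0,6]=2  [1,3]=1  [2,5]=1  [3,5]=2  [3,6]=2  [4,6]=1  [5,6]=2
  size 3 → [0,1,3]=3  [0,2,5]=3  [0,3,5]=6  [0,3,6]=6  [0,4,6]=3  [0,5,6]=6  [1,3,5]=3  [1,3,6]=3  [2,3,5]=3  [2,5,6]=3  [3,4,6]=3  [3,5,6]=6  [4,5,6]=3
  size 4 → [0,1,3,5]=12  [0,1,3,6]=12  [0,2,3,5]=12  [0,2,5,6]=12  [0,3,4,6]=12  [0,3,5,6]=24  [0,4,5,6]=12  [1,2,3,5]=6  [1,3,4,6]=6  [1,3,5,6]=12  [2,3,5,6]=12  [2,4,5,6]=6  [3,4,5,6]=12
  size 5 → [0,1,2,3,5]=30  [0,1,3,4,6]=30  [0,1,3,5,6]=60  [0,2,3,5,6]=60  [0,2,4,5,6]=30  [0,3,4,5,6]=60  [1,2,3,5,6]=30  [1,3,4,5,6]=30  [2,3,4,5,6]=30
  first=0(e) contributes 90
  first=1(o) contributes 180
  first=2(b) contributes 180
  first=4(u) contributes 180
|[w]| = 630

630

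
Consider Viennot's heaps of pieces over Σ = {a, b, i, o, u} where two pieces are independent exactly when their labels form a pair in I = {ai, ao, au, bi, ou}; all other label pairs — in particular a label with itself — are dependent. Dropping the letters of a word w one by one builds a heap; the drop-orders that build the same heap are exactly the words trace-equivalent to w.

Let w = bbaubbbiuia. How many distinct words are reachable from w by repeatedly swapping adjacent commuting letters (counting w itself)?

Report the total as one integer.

29

piece 0:b — minimal
piece 1:b rests on {0:b}
piece 2:a rests on {1:b}
piece 3:u rests on {1:b}
piece 4:b rests on {2:a, 3:u}
piece 5:b rests on {4:b}
piece 6:b rests on {5:b}
piece 7:i rests on {3:u}
piece 8:u rests on {6:b, 7:i}
piece 9:i rests on {8:u}
piece 10:a rests on {6:b}
minimal pieces: {0:b}
ways to finish when only these pieces remain (= sum over removing one remaining piece with nothing left below it):
  1 left: {9}→1  {10}→1
  2 left: {8,9}→1  {9,10}→2
  3 left: {7,8,9}→1  {8,9,10}→3
  4 left: {6,8,9,10}→3  {7,8,9,10}→4
  5 left: {5,6,8,9,10}→3  {6,7,8,9,10}→7
  6 left: {4,5,6,8,9,10}→3  {5,6,7,8,9,10}→10
  7 left: {2,4,5,6,8,9,10}→3  {4,5,6,7,8,9,10}→13
  8 left: {2,4,5,6,7,8,9,10}→16  {3,4,5,6,7,8,9,10}→13
  9 left: {2,3,4,5,6,7,8,9,10}→29
  placing 0:b first → 29 extensions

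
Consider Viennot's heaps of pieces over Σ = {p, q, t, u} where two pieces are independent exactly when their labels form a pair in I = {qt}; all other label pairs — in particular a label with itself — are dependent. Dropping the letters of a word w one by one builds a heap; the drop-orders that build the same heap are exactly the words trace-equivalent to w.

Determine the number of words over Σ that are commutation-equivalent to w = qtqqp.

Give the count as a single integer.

4

drop 0:q onto floor
drop 1:t onto floor
drop 2:q onto {0:q}
drop 3:q onto {2:q}
drop 4:p onto {1:t, 3:q}
ground layer = {0:q, 1:t}
drop-orders for the pieces not yet dropped (sum over which currently-grounded one goes next):
  1 to go: {4} 1
  2 to go: {1,4} 1  {3,4} 1
  3 to go: {1,3,4} 2  {2,3,4} 1
  if 0:q drops first: 3 orders
  if 1:t drops first: 1 orders
heap linearizations: 4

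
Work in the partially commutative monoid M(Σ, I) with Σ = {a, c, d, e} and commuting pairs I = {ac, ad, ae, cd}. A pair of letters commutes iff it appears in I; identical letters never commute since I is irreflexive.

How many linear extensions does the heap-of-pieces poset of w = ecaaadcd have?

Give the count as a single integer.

piece 0:e — minimal
piece 1:c rests on {0:e}
piece 2:a — minimal
piece 3:a rests on {2:a}
piece 4:a rests on {3:a}
piece 5:d rests on {0:e}
piece 6:c rests on {1:c}
piece 7:d rests on {5:d}
minimal pieces: {0:e, 2:a}
ways to finish when only these pieces remain (= sum over removing one remaining piece with nothing left below it):
  1 left: {4}→1  {6}→1  {7}→1
  2 left: {1,6}→1  {3,4}→1  {4,6}→2  {4,7}→2  {5,7}→1  {6,7}→2
  3 left: {1,4,6}→3  {1,6,7}→3  {2,3,4}→1  {3,4,6}→3  {3,4,7}→3  {4,5,7}→3  {4,6,7}→6  {5,6,7}→3
  4 left: {1,3,4,6}→6  {1,4,6,7}→12  {1,5,6,7}→6  {2,3,4,6}→4  {2,3,4,7}→4  {3,4,5,7}→6  {3,4,6,7}→12  {4,5,6,7}→12
  5 left: {0,1,5,6,7}→6  {1,2,3,4,6}→10  {1,3,4,6,7}→30  {1,4,5,6,7}→30  {2,3,4,5,7}→10  {2,3,4,6,7}→20  {3,4,5,6,7}→30
  6 left: {0,1,4,5,6,7}→36  {1,2,3,4,6,7}→60  {1,3,4,5,6,7}→90  {2,3,4,5,6,7}→60
  placing 0:e first → 210 extensions
  placing 2:a first → 126 extensions
total linear extensions = 336

336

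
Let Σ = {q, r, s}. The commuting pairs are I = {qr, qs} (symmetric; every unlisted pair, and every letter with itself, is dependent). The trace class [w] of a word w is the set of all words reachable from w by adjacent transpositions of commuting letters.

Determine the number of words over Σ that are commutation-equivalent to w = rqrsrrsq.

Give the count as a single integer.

28

drop 0:r onto floor
drop 1:q onto floor
drop 2:r onto {0:r}
drop 3:s onto {2:r}
drop 4:r onto {3:s}
drop 5:r onto {4:r}
drop 6:s onto {5:r}
drop 7:q onto {1:q}
ground layer = {0:r, 1:q}
drop-orders for the pieces not yet dropped (sum over which currently-grounded one goes next):
  1 to go: {6} 1  {7} 1
  2 to go: {1,7} 1  {5,6} 1  {6,7} 2
  3 to go: {1,6,7} 3  {4,5,6} 1  {5,6,7} 3
  4 to go: {1,5,6,7} 6  {3,4,5,6} 1  {4,5,6,7} 4
  5 to go: {1,4,5,6,7} 10  {2,3,4,5,6} 1  {3,4,5,6,7} 5
  6 to go: {0,2,3,4,5,6} 1  {1,3,4,5,6,7} 15  {2,3,4,5,6,7} 6
  if 0:r drops first: 21 orders
  if 1:q drops first: 7 orders
heap linearizations: 28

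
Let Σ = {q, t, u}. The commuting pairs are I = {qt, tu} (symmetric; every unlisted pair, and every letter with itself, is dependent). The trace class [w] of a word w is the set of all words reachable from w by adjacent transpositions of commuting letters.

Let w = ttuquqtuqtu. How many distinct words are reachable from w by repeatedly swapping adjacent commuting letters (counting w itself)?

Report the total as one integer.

330

drop 0:t onto floor
drop 1:t onto {0:t}
drop 2:u onto floor
drop 3:q onto {2:u}
drop 4:u onto {3:q}
drop 5:q onto {4:u}
drop 6:t onto {1:t}
drop 7:u onto {5:q}
drop 8:q onto {7:u}
drop 9:t onto {6:t}
drop 10:u onto {8:q}
ground layer = {0:t, 2:u}
drop-orders for the pieces not yet dropped (sum over which currently-grounded one goes next):
  1 to go: {9} 1  {10} 1
  2 to go: {6,9} 1  {8,10} 1  {9,10} 2
  3 to go: {1,6,9} 1  {6,9,10} 3  {7,8,10} 1  {8,9,10} 3
  4 to go: {0,1,6,9} 1  {1,6,9,10} 4  {5,7,8,10} 1  {6,8,9,10} 6  {7,8,9,10} 4
  5 to go: {0,1,6,9,10} 5  {1,6,8,9,10} 10  {4,5,7,8,10} 1  {5,7,8,9,10} 5  {6,7,8,9,10} 10
  6 to go: {0,1,6,8,9,10} 15  {1,6,7,8,9,10} 20  {3,4,5,7,8,10} 1  {4,5,7,8,9,10} 6  {5,6,7,8,9,10} 15
  7 to go: {0,1,6,7,8,9,10} 35  {1,5,6,7,8,9,10} 35  {2,3,4,5,7,8,10} 1  {3,4,5,7,8,9,10} 7  {4,5,6,7,8,9,10} 21
  8 to go: {0,1,5,6,7,8,9,10} 70  {1,4,5,6,7,8,9,10} 56  {2,3,4,5,7,8,9,10} 8  {3,4,5,6,7,8,9,10} 28
  9 to go: {0,1,4,5,6,7,8,9,10} 126  {1,3,4,5,6,7,8,9,10} 84  {2,3,4,5,6,7,8,9,10} 36
  if 0:t drops first: 120 orders
  if 2:u drops first: 210 orders
heap linearizations: 330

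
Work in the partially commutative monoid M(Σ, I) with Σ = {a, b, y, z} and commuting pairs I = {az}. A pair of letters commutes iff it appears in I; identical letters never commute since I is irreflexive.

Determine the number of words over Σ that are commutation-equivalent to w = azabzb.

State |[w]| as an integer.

3

#0=a has no predecessor
#1=z has no predecessor
#2=a depends on [0:a]
#3=b depends on [1:z, 2:a]
#4=z depends on [3:b]
#5=b depends on [4:z]
sources: [0:a, 1:z]
N(rest) = Σ N(rest − s) over sources s of rest; N(one piece) = 1:
  size 1 → [5]=1
  size 2 → [4,5]=1
  size 3 → [3,4,5]=1
  size 4 → [1,3,4,5]=1  [2,3,4,5]=1
  first=0(a) contributes 2
  first=1(z) contributes 1
|[w]| = 3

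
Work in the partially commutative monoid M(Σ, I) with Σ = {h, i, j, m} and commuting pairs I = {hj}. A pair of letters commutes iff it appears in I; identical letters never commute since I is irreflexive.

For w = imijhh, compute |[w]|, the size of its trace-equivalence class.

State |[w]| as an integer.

drop 0:i onto floor
drop 1:m onto {0:i}
drop 2:i onto {1:m}
drop 3:j onto {2:i}
drop 4:h onto {2:i}
drop 5:h onto {4:h}
ground layer = {0:i}
drop-orders for the pieces not yet dropped (sum over which currently-grounded one goes next):
  1 to go: {3} 1  {5} 1
  2 to go: {3,5} 2  {4,5} 1
  3 to go: {3,4,5} 3
  4 to go: {2,3,4,5} 3
  if 0:i drops first: 3 orders

3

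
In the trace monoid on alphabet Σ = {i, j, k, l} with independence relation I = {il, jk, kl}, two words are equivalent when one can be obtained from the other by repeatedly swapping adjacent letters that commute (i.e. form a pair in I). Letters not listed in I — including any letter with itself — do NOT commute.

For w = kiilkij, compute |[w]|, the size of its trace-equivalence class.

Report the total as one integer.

piece 0:k — minimal
piece 1:i rests on {0:k}
piece 2:i rests on {1:i}
piece 3:l — minimal
piece 4:k rests on {2:i}
piece 5:i rests on {4:k}
piece 6:j rests on {3:l, 5:i}
minimal pieces: {0:k, 3:l}
ways to finish when only these pieces remain (= sum over removing one remaining piece with nothing left below it):
  1 left: {6}→1
  2 left: {3,6}→1  {5,6}→1
  3 left: {3,5,6}→2  {4,5,6}→1
  4 left: {2,4,5,6}→1  {3,4,5,6}→3
  5 left: {1,2,4,5,6}→1  {2,3,4,5,6}→4
  placing 0:k first → 5 extensions
  placing 3:l first → 1 extensions
total linear extensions = 6

6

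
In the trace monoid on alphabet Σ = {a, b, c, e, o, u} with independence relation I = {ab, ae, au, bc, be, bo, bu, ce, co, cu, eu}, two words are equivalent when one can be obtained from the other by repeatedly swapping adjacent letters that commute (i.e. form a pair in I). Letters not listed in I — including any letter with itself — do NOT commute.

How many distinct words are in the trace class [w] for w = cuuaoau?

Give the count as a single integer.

piece 0:c — minimal
piece 1:u — minimal
piece 2:u rests on {1:u}
piece 3:a rests on {0:c}
piece 4:o rests on {2:u, 3:a}
piece 5:a rests on {4:o}
piece 6:u rests on {4:o}
minimal pieces: {0:c, 1:u}
ways to finish when only these pieces remain (= sum over removing one remaining piece with nothing left below it):
  1 left: {5}→1  {6}→1
  2 left: {5,6}→2
  3 left: {4,5,6}→2
  4 left: {2,4,5,6}→2  {3,4,5,6}→2
  5 left: {0,3,4,5,6}→2  {1,2,4,5,6}→2  {2,3,4,5,6}→4
  placing 0:c first → 6 extensions
  placing 1:u first → 6 extensions
total linear extensions = 12

12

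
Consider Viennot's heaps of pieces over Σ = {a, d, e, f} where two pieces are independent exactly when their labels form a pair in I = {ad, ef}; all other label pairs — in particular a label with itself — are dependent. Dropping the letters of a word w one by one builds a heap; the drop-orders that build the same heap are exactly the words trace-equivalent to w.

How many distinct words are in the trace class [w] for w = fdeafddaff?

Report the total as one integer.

3

drop 0:f onto floor
drop 1:d onto {0:f}
drop 2:e onto {1:d}
drop 3:a onto {2:e}
drop 4:f onto {3:a}
drop 5:d onto {4:f}
drop 6:d onto {5:d}
drop 7:a onto {4:f}
drop 8:f onto {6:d, 7:a}
drop 9:f onto {8:f}
ground layer = {0:f}
drop-orders for the pieces not yet dropped (sum over which currently-grounded one goes next):
  1 to go: {9} 1
  2 to go: {8,9} 1
  3 to go: {6,8,9} 1  {7,8,9} 1
  4 to go: {5,6,8,9} 1  {6,7,8,9} 2
  5 to go: {5,6,7,8,9} 3
  6 to go: {4,5,6,7,8,9} 3
  7 to go: {3,4,5,6,7,8,9} 3
  8 to go: {2,3,4,5,6,7,8,9} 3
  if 0:f drops first: 3 orders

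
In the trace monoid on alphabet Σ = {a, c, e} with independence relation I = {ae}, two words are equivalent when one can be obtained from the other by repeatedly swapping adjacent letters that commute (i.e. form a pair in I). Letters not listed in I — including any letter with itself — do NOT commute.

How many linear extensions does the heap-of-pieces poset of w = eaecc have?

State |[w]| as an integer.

drop 0:e onto floor
drop 1:a onto floor
drop 2:e onto {0:e}
drop 3:c onto {1:a, 2:e}
drop 4:c onto {3:c}
ground layer = {0:e, 1:a}
drop-orders for the pieces not yet dropped (sum over which currently-grounded one goes next):
  1 to go: {4} 1
  2 to go: {3,4} 1
  3 to go: {1,3,4} 1  {2,3,4} 1
  if 0:e drops first: 2 orders
  if 1:a drops first: 1 orders
heap linearizations: 3

3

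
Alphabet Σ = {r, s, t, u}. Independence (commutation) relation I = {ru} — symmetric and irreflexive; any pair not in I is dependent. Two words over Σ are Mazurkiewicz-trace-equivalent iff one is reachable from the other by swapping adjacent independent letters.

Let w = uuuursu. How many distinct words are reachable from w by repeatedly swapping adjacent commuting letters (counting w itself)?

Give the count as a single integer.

#0=u has no predecessor
#1=u depends on [0:u]
#2=u depends on [1:u]
#3=u depends on [2:u]
#4=r has no predecessor
#5=s depends on [3:u, 4:r]
#6=u depends on [5:s]
sources: [0:u, 4:r]
N(rest) = Σ N(rest − s) over sources s of rest; N(one piece) = 1:
  size 1 → [6]=1
  size 2 → [5,6]=1
  size 3 → [3,5,6]=1  [4,5,6]=1
  size 4 → [2,3,5,6]=1  [3,4,5,6]=2
  size 5 → [1,2,3,5,6]=1  [2,3,4,5,6]=3
  first=0(u) contributes 4
  first=4(r) contributes 1
|[w]| = 5

5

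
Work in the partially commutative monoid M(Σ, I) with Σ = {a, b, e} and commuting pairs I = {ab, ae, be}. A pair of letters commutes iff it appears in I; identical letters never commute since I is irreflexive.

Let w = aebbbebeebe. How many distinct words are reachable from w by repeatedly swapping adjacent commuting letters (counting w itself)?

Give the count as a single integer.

drop 0:a onto floor
drop 1:e onto floor
drop 2:b onto floor
drop 3:b onto {2:b}
drop 4:b onto {3:b}
drop 5:e onto {1:e}
drop 6:b onto {4:b}
drop 7:e onto {5:e}
drop 8:e onto {7:e}
drop 9:b onto {6:b}
drop 10:e onto {8:e}
ground layer = {0:a, 1:e, 2:b}
drop-orders for the pieces not yet dropped (sum over which currently-grounded one goes next):
  1 to go: {0} 1  {9} 1  {10} 1
  2 to go: {0,9} 2  {0,10} 2  {6,9} 1  {8,10} 1  {9,10} 2
  3 to go: {0,6,9} 3  {0,8,10} 3  {0,9,10} 6  {4,6,9} 1  {6,9,10} 3  {7,8,10} 1  {8,9,10} 3
  4 to go: {0,4,6,9} 4  {0,6,9,10} 12  {0,7,8,10} 4  {0,8,9,10} 12  {3,4,6,9} 1  {4,6,9,10} 4  {5,7,8,10} 1  {6,8,9,10} 6  {7,8,9,10} 4
  5 to go: {0,3,4,6,9} 5  {0,4,6,9,10} 20  {0,5,7,8,10} 5  {0,6,8,9,10} 30  {0,7,8,9,10} 20  {1,5,7,8,10} 1  {2,3,4,6,9} 1  {3,4,6,9,10} 5  {4,6,8,9,10} 10  {5,7,8,9,10} 5  {6,7,8,9,10} 10
  6 to go: {0,1,5,7,8,10} 6  {0,2,3,4,6,9} 6  {0,3,4,6,9,10} 30  {0,4,6,8,9,10} 60  {0,5,7,8,9,10} 30  {0,6,7,8,9,10} 60  {1,5,7,8,9,10} 6  {2,3,4,6,9,10} 6  {3,4,6,8,9,10} 15  {4,6,7,8,9,10} 20  {5,6,7,8,9,10} 15
  7 to go: {0,1,5,7,8,9,10} 42  {0,2,3,4,6,9,10} 42  {0,3,4,6,8,9,10} 105  {0,4,6,7,8,9,10} 140  {0,5,6,7,8,9,10} 105  {1,5,6,7,8,9,10} 21  {2,3,4,6,8,9,10} 21  {3,4,6,7,8,9,10} 35  {4,5,6,7,8,9,10} 35
  8 to go: {0,1,5,6,7,8,9,10} 168  {0,2,3,4,6,8,9,10} 168  {0,3,4,6,7,8,9,10} 280  {0,4,5,6,7,8,9,10} 280  {1,4,5,6,7,8,9,10} 56  {2,3,4,6,7,8,9,10} 56  {3,4,5,6,7,8,9,10} 70
  9 to go: {0,1,4,5,6,7,8,9,10} 504  {0,2,3,4,6,7,8,9,10} 504  {0,3,4,5,6,7,8,9,10} 630  {1,3,4,5,6,7,8,9,10} 126  {2,3,4,5,6,7,8,9,10} 126
  if 0:a drops first: 252 orders
  if 1:e drops first: 1260 orders
  if 2:b drops first: 1260 orders
heap linearizations: 2772

2772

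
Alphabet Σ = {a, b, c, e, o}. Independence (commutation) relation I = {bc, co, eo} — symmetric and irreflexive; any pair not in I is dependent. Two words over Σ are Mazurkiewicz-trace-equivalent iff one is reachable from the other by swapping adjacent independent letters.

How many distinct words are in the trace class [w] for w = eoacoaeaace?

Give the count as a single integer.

4

drop 0:e onto floor
drop 1:o onto floor
drop 2:a onto {0:e, 1:o}
drop 3:c onto {2:a}
drop 4:o onto {2:a}
drop 5:a onto {3:c, 4:o}
drop 6:e onto {5:a}
drop 7:a onto {6:e}
drop 8:a onto {7:a}
drop 9:c onto {8:a}
drop 10:e onto {9:c}
ground layer = {0:e, 1:o}
drop-orders for the pieces not yet dropped (sum over which currently-grounded one goes next):
  1 to go: {10} 1
  2 to go: {9,10} 1
  3 to go: {8,9,10} 1
  4 to go: {7,8,9,10} 1
  5 to go: {6,7,8,9,10} 1
  6 to go: {5,6,7,8,9,10} 1
  7 to go: {3,5,6,7,8,9,10} 1  {4,5,6,7,8,9,10} 1
  8 to go: {3,4,5,6,7,8,9,10} 2
  9 to go: {2,3,4,5,6,7,8,9,10} 2
  if 0:e drops first: 2 orders
  if 1:o drops first: 2 orders
heap linearizations: 4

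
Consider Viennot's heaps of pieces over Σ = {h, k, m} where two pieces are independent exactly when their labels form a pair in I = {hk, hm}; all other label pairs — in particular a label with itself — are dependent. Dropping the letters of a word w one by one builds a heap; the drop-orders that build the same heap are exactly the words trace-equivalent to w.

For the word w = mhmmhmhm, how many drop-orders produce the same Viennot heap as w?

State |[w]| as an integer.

56

drop 0:m onto floor
drop 1:h onto floor
drop 2:m onto {0:m}
drop 3:m onto {2:m}
drop 4:h onto {1:h}
drop 5:m onto {3:m}
drop 6:h onto {4:h}
drop 7:m onto {5:m}
ground layer = {0:m, 1:h}
drop-orders for the pieces not yet dropped (sum over which currently-grounded one goes next):
  1 to go: {6} 1  {7} 1
  2 to go: {4,6} 1  {5,7} 1  {6,7} 2
  3 to go: {1,4,6} 1  {3,5,7} 1  {4,6,7} 3  {5,6,7} 3
  4 to go: {1,4,6,7} 4  {2,3,5,7} 1  {3,5,6,7} 4  {4,5,6,7} 6
  5 to go: {0,2,3,5,7} 1  {1,4,5,6,7} 10  {2,3,5,6,7} 5  {3,4,5,6,7} 10
  6 to go: {0,2,3,5,6,7} 6  {1,3,4,5,6,7} 20  {2,3,4,5,6,7} 15
  if 0:m drops first: 35 orders
  if 1:h drops first: 21 orders
heap linearizations: 56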